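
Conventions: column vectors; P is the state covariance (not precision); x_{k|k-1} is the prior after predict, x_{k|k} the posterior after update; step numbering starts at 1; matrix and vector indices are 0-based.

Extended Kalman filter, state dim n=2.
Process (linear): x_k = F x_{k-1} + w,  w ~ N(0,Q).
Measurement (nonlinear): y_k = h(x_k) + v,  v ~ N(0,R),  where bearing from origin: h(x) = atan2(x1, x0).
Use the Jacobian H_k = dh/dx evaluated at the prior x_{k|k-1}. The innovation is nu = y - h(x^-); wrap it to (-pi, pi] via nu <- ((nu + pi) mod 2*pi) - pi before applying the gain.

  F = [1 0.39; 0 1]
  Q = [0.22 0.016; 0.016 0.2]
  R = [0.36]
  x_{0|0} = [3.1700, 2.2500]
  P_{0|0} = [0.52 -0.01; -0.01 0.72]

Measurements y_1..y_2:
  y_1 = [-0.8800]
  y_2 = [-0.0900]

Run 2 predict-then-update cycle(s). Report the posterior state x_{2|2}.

step 1: x^-=[4.0475, 2.2500]  P^-=[0.8417 0.2868; 0.2868 0.9200]  H_jac=[-0.1049 0.1887]  S=[0.3907]  K=[-0.0875; 0.3674]  nu=[-1.3874]  x^+=[4.1689, 1.7402]  P^+=[0.8387 0.2994; 0.2994 0.8673]
step 2: x^-=[4.8476, 1.7402]  P^-=[1.4241 0.6536; 0.6536 1.0673]  H_jac=[-0.0656 0.1827]  S=[0.3861]  K=[0.0674; 0.3941]  nu=[-0.4347]  x^+=[4.8183, 1.5689]  P^+=[1.4224 0.6433; 0.6433 1.0073]

x_post = [4.8183, 1.5689]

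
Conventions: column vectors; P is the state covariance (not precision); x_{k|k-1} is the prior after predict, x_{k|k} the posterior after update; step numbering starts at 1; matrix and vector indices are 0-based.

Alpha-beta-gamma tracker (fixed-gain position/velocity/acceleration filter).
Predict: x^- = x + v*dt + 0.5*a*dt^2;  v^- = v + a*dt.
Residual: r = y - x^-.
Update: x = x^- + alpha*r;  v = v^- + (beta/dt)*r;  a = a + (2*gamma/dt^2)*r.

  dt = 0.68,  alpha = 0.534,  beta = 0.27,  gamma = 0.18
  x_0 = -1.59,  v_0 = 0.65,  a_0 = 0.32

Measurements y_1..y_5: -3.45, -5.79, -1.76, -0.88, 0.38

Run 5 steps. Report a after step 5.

step 1: x_pred=-1.0740  r=-2.3760  x^+=-2.3428  v^+=-0.0758  a^+=-1.5298
step 2: x_pred=-2.7480  r=-3.0420  x^+=-4.3724  v^+=-2.3239  a^+=-3.8981
step 3: x_pred=-6.8540  r=5.0940  x^+=-4.1338  v^+=-2.9520  a^+=0.0678
step 4: x_pred=-6.1255  r=5.2455  x^+=-3.3244  v^+=-0.8232  a^+=4.1516
step 5: x_pred=-2.9243  r=3.3043  x^+=-1.1598  v^+=3.3119  a^+=6.7242

a_post = 6.7242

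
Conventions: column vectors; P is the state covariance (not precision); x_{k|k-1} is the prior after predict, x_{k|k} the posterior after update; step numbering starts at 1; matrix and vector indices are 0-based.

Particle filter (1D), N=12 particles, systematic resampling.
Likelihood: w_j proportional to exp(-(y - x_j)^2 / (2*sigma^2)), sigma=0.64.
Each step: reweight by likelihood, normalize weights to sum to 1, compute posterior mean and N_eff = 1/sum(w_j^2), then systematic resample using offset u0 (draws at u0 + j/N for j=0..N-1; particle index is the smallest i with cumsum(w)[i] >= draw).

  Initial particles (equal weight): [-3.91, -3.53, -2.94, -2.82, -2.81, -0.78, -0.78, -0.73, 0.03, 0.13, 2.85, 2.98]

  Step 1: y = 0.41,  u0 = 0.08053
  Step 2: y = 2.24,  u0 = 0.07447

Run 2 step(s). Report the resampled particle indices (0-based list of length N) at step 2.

resampled_idx = [2, 4, 5, 6, 7, 7, 8, 9, 9, 10, 11, 11]

step 1: w=[0.0000, 0.0000, 0.0000, 0.0000, 0.0000, 0.0769, 0.0769, 0.0887, 0.3633, 0.3938, 0.0003, 0.0001]  mean=-0.1214  Neff=3.2604  idx=[6, 7, 8, 8, 8, 8, 8, 9, 9, 9, 9, 9]
step 2: w=[0.0004, 0.0006, 0.0742, 0.0742, 0.0742, 0.0742, 0.0742, 0.1256, 0.1256, 0.1256, 0.1256, 0.1256]  mean=0.0920  Neff=9.3964  idx=[2, 4, 5, 6, 7, 7, 8, 9, 9, 10, 11, 11]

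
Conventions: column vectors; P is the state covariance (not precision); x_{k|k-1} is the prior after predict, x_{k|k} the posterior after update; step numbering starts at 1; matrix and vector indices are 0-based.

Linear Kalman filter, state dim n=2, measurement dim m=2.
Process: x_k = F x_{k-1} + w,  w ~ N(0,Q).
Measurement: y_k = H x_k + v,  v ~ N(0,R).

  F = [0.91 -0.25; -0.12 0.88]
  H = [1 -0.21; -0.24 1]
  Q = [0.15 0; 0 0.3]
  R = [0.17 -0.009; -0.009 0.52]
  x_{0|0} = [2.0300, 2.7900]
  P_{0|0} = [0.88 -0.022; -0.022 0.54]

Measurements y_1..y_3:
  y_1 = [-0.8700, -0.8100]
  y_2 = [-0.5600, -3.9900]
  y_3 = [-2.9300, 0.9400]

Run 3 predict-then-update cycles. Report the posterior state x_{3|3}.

step 1: x^-=[1.1498, 2.2116]  P^-=[0.9225 -0.2332; -0.2332 0.7355]  S=[1.2229 -0.6298; -0.6298 1.4206]  K=[0.8159 0.0417; -0.0389 0.5399]  nu=[-1.5554, -2.7456]  x^+=[-0.2338, 0.7898]  P^+=[0.1488 0.0501; 0.0501 0.2931]
step 2: x^-=[-0.4102, 0.7231]  P^-=[0.2688 -0.0391; -0.0391 0.5185]  S=[0.4781 -0.2235; -0.2235 1.0728]  K=[0.5919 0.0267; -0.0881 0.4737]  nu=[0.0020, -4.8116]  x^+=[-0.5375, -1.5565]  P^+=[0.1076 0.0344; 0.0344 0.2554]
step 3: x^-=[-0.1000, -1.3052]  P^-=[0.2394 -0.0394; -0.0394 0.4921]  S=[0.4477 -0.2111; -0.2111 1.0448]  K=[0.5633 0.0212; -0.1021 0.4594]  nu=[-3.1041, 2.2212]  x^+=[-1.8015, 0.0321]  P^+=[0.1020 0.0304; 0.0304 0.2471]

x_post = [-1.8015, 0.0321]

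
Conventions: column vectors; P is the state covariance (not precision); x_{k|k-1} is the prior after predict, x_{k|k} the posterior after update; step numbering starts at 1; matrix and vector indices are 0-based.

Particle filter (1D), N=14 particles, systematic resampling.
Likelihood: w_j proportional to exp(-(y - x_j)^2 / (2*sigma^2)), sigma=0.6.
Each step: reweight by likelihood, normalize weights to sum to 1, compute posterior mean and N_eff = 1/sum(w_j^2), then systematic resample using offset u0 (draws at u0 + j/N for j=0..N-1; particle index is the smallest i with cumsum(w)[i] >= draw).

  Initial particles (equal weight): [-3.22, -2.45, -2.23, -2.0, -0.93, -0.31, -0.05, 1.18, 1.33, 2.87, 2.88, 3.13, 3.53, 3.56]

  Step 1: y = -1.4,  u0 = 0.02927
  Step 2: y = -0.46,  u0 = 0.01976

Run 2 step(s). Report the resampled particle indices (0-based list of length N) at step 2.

step 1: w=[0.0045, 0.0972, 0.1727, 0.2727, 0.3308, 0.0863, 0.0358, 0.0000, 0.0000, 0.0000, 0.0000, 0.0000, 0.0000, 0.0000]  mean=-1.5192  Neff=4.3145  idx=[1, 1, 2, 2, 3, 3, 3, 3, 4, 4, 4, 4, 5, 5]
step 2: w=[0.0008, 0.0008, 0.0025, 0.0025, 0.0073, 0.0073, 0.0073, 0.0073, 0.1453, 0.1453, 0.1453, 0.1453, 0.1914, 0.1914]  mean=-0.7331  Neff=6.3315  idx=[5, 8, 8, 9, 9, 10, 10, 11, 11, 12, 12, 12, 13, 13]

resampled_idx = [5, 8, 8, 9, 9, 10, 10, 11, 11, 12, 12, 12, 13, 13]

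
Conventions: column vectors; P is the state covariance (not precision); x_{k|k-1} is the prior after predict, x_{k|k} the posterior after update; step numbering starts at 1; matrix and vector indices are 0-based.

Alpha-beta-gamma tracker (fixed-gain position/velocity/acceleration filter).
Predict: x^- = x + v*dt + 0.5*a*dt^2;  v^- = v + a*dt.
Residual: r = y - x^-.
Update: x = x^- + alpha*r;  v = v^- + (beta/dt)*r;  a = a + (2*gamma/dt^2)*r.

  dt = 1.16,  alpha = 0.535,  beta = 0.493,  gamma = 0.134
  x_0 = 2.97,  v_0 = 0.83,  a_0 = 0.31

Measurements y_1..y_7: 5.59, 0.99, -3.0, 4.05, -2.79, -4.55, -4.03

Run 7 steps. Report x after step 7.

x_post = -5.3073

step 1: x_pred=4.1414  r=1.4486  x^+=4.9164  v^+=1.8053  a^+=0.5985
step 2: x_pred=7.4132  r=-6.4232  x^+=3.9768  v^+=-0.2303  a^+=-0.6808
step 3: x_pred=3.2516  r=-6.2516  x^+=-0.0930  v^+=-3.6769  a^+=-1.9259
step 4: x_pred=-5.6540  r=9.7040  x^+=-0.4623  v^+=-1.7868  a^+=0.0068
step 5: x_pred=-2.5304  r=-0.2596  x^+=-2.6693  v^+=-1.8892  a^+=-0.0449
step 6: x_pred=-4.8909  r=0.3409  x^+=-4.7085  v^+=-1.7963  a^+=0.0230
step 7: x_pred=-6.7768  r=2.7468  x^+=-5.3073  v^+=-0.6022  a^+=0.5701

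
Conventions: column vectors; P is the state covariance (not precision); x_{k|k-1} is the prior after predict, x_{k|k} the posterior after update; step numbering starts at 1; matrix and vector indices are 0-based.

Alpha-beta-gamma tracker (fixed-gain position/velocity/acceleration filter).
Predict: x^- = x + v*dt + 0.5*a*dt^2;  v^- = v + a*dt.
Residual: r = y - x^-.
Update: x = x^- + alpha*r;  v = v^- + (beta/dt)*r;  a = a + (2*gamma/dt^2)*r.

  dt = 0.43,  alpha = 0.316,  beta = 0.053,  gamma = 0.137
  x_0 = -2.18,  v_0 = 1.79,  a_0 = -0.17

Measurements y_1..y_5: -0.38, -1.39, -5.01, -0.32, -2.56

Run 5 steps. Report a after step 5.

a_post = -6.6379

step 1: x_pred=-1.4260  r=1.0460  x^+=-1.0955  v^+=1.8458  a^+=1.3801
step 2: x_pred=-0.1742  r=-1.2158  x^+=-0.5584  v^+=2.2894  a^+=-0.4216
step 3: x_pred=0.3871  r=-5.3971  x^+=-1.3184  v^+=1.4429  a^+=-8.4195
step 4: x_pred=-1.4763  r=1.1563  x^+=-1.1109  v^+=-2.0350  a^+=-6.7059
step 5: x_pred=-2.6059  r=0.0459  x^+=-2.5914  v^+=-4.9128  a^+=-6.6379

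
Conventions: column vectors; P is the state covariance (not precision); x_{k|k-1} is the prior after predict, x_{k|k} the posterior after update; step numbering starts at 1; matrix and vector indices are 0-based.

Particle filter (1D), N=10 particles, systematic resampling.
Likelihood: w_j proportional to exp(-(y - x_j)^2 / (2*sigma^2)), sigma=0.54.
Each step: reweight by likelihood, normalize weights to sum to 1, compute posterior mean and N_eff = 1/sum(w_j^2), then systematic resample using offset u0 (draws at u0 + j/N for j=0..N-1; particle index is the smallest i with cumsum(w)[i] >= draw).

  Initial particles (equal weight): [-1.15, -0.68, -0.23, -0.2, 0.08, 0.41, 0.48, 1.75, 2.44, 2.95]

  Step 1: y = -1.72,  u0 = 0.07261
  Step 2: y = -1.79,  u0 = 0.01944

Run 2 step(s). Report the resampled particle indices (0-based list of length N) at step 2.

step 1: w=[0.7390, 0.2019, 0.0287, 0.0246, 0.0050, 0.0005, 0.0003, 0.0000, 0.0000, 0.0000]  mean=-0.9979  Neff=1.6996  idx=[0, 0, 0, 0, 0, 0, 0, 1, 1, 3]
step 2: w=[0.1331, 0.1331, 0.1331, 0.1331, 0.1331, 0.1331, 0.1331, 0.0325, 0.0325, 0.0035]  mean=-1.1161  Neff=7.9312  idx=[0, 0, 1, 2, 3, 3, 4, 5, 6, 6]

resampled_idx = [0, 0, 1, 2, 3, 3, 4, 5, 6, 6]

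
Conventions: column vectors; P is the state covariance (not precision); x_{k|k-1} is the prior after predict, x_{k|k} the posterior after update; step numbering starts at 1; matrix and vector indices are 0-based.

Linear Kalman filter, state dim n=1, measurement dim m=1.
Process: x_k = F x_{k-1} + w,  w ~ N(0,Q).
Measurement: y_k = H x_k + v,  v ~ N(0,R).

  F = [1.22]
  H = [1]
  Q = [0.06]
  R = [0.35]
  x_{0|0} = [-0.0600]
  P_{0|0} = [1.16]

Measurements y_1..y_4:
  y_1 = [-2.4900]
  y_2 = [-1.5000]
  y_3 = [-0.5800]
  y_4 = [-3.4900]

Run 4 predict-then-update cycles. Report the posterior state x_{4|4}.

step 1: x^-=[-0.0732]  P^-=[1.7865]  S=[2.1365]  K=[0.8362]  nu=[-2.4168]  x^+=[-2.0941]  P^+=[0.2927]
step 2: x^-=[-2.5548]  P^-=[0.4956]  S=[0.8456]  K=[0.5861]  nu=[1.0548]  x^+=[-1.9366]  P^+=[0.2051]
step 3: x^-=[-2.3626]  P^-=[0.3653]  S=[0.7153]  K=[0.5107]  nu=[1.7826]  x^+=[-1.4522]  P^+=[0.1787]
step 4: x^-=[-1.7717]  P^-=[0.3260]  S=[0.6760]  K=[0.4823]  nu=[-1.7183]  x^+=[-2.6004]  P^+=[0.1688]

x_post = [-2.6004]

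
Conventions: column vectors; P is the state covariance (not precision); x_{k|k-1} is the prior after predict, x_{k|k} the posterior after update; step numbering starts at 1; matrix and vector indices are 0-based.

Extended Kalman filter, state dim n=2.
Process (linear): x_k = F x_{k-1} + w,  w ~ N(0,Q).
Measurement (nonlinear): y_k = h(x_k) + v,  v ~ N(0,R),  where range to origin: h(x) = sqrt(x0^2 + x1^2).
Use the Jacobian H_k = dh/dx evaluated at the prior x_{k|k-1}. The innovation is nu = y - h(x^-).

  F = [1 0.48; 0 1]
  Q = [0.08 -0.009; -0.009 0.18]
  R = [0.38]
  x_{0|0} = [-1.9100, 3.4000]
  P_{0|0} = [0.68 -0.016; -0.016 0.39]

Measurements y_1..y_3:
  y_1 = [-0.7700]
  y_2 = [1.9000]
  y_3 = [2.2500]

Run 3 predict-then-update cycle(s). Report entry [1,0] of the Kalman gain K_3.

step 1: x^-=[-0.2780, 3.4000]  P^-=[0.8345 0.1622; 0.1622 0.5700]  H_jac=[-0.0815 0.9967]  S=[0.9254]  K=[0.1012; 0.5996]  nu=[-4.1813]  x^+=[-0.7012, 0.8928]  P^+=[0.8250 0.1060; 0.1060 0.2373]
step 2: x^-=[-0.2726, 0.8928]  P^-=[1.0615 0.2109; 0.2109 0.4173]  H_jac=[-0.2920 0.9564]  S=[0.7344]  K=[-0.1474; 0.4596]  nu=[0.9665]  x^+=[-0.4151, 1.3370]  P^+=[1.0455 0.2607; 0.2607 0.2622]
step 3: x^-=[0.2267, 1.3370]  P^-=[1.4362 0.3775; 0.3775 0.4422]  H_jac=[0.1672 0.9859]  S=[0.9744]  K=[0.6284; 0.5122]  nu=[0.8940]  x^+=[0.7884, 1.7948]  P^+=[1.0515 0.0639; 0.0639 0.1866]

K[1,0] = 0.5122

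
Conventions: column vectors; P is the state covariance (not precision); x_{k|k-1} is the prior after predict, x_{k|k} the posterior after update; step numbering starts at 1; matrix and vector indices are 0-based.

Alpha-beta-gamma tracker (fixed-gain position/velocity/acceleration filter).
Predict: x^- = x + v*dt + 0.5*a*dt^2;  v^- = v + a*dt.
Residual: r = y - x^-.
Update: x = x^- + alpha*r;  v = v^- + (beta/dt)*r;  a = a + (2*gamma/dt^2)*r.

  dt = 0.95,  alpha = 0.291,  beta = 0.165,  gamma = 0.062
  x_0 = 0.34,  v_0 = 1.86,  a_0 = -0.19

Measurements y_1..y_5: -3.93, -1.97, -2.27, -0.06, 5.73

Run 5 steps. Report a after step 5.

a_post = 0.7934

step 1: x_pred=2.0213  r=-5.9513  x^+=0.2894  v^+=0.6459  a^+=-1.0077
step 2: x_pred=0.4483  r=-2.4183  x^+=-0.2554  v^+=-0.7315  a^+=-1.3399
step 3: x_pred=-1.5550  r=-0.7150  x^+=-1.7630  v^+=-2.1286  a^+=-1.4382
step 4: x_pred=-4.4342  r=4.3742  x^+=-3.1613  v^+=-2.7351  a^+=-0.8372
step 5: x_pred=-6.1375  r=11.8675  x^+=-2.6840  v^+=-1.4693  a^+=0.7934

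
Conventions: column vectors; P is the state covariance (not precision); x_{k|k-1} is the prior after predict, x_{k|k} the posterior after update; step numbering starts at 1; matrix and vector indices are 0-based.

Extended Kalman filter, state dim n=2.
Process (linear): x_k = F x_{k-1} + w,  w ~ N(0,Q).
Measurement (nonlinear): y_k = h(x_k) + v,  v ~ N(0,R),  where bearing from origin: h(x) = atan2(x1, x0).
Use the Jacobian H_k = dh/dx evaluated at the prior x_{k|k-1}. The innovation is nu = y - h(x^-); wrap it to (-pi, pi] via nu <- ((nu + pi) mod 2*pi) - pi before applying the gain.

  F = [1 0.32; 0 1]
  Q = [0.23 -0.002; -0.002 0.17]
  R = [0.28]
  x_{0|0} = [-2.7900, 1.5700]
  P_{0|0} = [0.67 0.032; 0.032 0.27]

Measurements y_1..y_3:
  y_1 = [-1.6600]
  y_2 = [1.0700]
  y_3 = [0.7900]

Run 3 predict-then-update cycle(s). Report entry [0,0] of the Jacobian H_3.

H_jac[0,0] = -0.2145

step 1: x^-=[-2.2876, 1.5700]  P^-=[0.9481 0.1164; 0.1164 0.4400]  H_jac=[-0.2039 -0.2972]  S=[0.3724]  K=[-0.6121; -0.4149]  nu=[2.0831]  x^+=[-3.5627, 0.7058]  P^+=[0.8086 0.0218; 0.0218 0.3759]
step 2: x^-=[-3.3369, 0.7058]  P^-=[1.0911 0.1401; 0.1401 0.5459]  H_jac=[-0.0607 -0.2868]  S=[0.3338]  K=[-0.3187; -0.4946]  nu=[-1.8631]  x^+=[-2.7430, 1.6273]  P^+=[1.0571 0.0875; 0.0875 0.4643]
step 3: x^-=[-2.2223, 1.6273]  P^-=[1.3907 0.2341; 0.2341 0.6343]  H_jac=[-0.2145 -0.2929]  S=[0.4278]  K=[-0.8575; -0.5516]  nu=[-1.7195]  x^+=[-0.7478, 2.5758]  P^+=[1.0761 0.0317; 0.0317 0.5041]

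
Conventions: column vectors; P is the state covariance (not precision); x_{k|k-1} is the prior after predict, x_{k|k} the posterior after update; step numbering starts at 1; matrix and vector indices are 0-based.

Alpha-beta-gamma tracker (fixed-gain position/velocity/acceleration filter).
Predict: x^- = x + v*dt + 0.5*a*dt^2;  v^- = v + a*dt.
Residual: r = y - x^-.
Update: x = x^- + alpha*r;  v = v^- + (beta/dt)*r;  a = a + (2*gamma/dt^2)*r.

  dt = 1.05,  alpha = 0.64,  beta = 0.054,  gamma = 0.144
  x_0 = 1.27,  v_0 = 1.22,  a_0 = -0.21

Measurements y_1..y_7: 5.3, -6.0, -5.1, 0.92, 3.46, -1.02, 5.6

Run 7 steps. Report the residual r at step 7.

resid = 9.9265

step 1: x_pred=2.4352  r=2.8648  x^+=4.2687  v^+=1.1468  a^+=0.5383
step 2: x_pred=5.7696  r=-11.7696  x^+=-1.7629  v^+=1.1068  a^+=-2.5362
step 3: x_pred=-1.9989  r=-3.1011  x^+=-3.9836  v^+=-1.7157  a^+=-3.3463
step 4: x_pred=-7.6297  r=8.5497  x^+=-2.1579  v^+=-4.7895  a^+=-1.1129
step 5: x_pred=-7.8004  r=11.2604  x^+=-0.5937  v^+=-5.3790  a^+=1.8286
step 6: x_pred=-5.2336  r=4.2136  x^+=-2.5369  v^+=-3.2422  a^+=2.9293
step 7: x_pred=-4.3265  r=9.9265  x^+=2.0265  v^+=0.3441  a^+=5.5223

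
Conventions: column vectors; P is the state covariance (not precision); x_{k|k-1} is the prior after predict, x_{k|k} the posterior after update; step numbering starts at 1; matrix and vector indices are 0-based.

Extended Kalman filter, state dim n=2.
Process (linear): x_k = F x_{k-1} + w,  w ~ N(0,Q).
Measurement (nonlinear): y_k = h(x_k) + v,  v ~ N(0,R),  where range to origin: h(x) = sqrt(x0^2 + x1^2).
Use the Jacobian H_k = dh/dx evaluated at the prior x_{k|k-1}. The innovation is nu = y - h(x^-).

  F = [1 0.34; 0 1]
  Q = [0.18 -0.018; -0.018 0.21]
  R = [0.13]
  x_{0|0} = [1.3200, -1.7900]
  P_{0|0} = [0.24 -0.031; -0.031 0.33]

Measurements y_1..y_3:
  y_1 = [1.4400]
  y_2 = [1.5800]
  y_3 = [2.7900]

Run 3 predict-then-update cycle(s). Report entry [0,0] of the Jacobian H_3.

step 1: x^-=[0.7114, -1.7900]  P^-=[0.4371 0.0632; 0.0632 0.5400]  H_jac=[0.3693 -0.9293]  S=[0.6126]  K=[0.1676; -0.7811]  nu=[-0.4862]  x^+=[0.6299, -1.4102]  P^+=[0.4199 0.1434; 0.1434 0.1663]
step 2: x^-=[0.1504, -1.4102]  P^-=[0.7166 0.1819; 0.1819 0.3763]  H_jac=[0.1061 -0.9944]  S=[0.4717]  K=[-0.2224; -0.7522]  nu=[0.1618]  x^+=[0.1144, -1.5319]  P^+=[0.6933 0.1030; 0.1030 0.1093]
step 3: x^-=[-0.4064, -1.5319]  P^-=[0.9560 0.1222; 0.1222 0.3193]  H_jac=[-0.2564 -0.9666]  S=[0.5518]  K=[-0.6583; -0.6162]  nu=[1.2051]  x^+=[-1.1997, -2.2745]  P^+=[0.7168 -0.1016; -0.1016 0.1098]

H_jac[0,0] = -0.2564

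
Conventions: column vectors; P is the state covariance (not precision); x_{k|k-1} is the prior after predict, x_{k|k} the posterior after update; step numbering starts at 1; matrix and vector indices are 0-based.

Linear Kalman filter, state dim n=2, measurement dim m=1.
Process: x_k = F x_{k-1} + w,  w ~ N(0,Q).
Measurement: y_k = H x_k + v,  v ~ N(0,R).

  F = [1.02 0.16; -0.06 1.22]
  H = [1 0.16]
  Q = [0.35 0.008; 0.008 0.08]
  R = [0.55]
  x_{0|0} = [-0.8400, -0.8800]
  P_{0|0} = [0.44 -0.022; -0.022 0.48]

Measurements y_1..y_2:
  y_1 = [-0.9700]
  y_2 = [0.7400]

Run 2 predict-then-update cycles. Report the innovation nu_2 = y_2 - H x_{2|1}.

innov = [1.9895]

step 1: x^-=[-0.9976, -1.0232]  P^-=[0.8129 0.0476; 0.0476 0.7992]  S=[1.3986]  K=[0.5867; 0.1255]  nu=[0.1913]  x^+=[-0.8854, -0.9992]  P^+=[0.3315 -0.0553; -0.0553 0.7772]
step 2: x^-=[-1.0629, -1.1659]  P^-=[0.6967 0.0711; 0.0711 1.2461]  S=[1.3014]  K=[0.5441; 0.2078]  nu=[1.9895]  x^+=[0.0196, -0.7524]  P^+=[0.3114 -0.0761; -0.0761 1.1899]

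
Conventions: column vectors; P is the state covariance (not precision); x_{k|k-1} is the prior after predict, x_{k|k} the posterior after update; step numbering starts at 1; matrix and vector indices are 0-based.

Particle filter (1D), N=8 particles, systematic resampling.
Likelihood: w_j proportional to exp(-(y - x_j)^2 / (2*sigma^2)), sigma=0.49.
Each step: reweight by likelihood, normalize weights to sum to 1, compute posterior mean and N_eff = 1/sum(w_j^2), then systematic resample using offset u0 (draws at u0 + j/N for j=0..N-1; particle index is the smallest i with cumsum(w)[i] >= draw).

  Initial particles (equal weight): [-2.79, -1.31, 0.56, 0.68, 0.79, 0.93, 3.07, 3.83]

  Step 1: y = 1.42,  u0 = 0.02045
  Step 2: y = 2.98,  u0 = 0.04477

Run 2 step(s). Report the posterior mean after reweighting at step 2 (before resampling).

step 1: w=[0.0000, 0.0000, 0.1355, 0.2021, 0.2767, 0.3835, 0.0022, 0.0000]  mean=0.7953  Neff=3.5356  idx=[2, 3, 3, 4, 4, 5, 5, 5]
step 2: w=[0.0084, 0.0272, 0.0272, 0.0760, 0.0760, 0.2617, 0.2617, 0.2617]  mean=0.8920  Neff=4.5740  idx=[2, 4, 5, 5, 6, 6, 7, 7]

post_mean = 0.8920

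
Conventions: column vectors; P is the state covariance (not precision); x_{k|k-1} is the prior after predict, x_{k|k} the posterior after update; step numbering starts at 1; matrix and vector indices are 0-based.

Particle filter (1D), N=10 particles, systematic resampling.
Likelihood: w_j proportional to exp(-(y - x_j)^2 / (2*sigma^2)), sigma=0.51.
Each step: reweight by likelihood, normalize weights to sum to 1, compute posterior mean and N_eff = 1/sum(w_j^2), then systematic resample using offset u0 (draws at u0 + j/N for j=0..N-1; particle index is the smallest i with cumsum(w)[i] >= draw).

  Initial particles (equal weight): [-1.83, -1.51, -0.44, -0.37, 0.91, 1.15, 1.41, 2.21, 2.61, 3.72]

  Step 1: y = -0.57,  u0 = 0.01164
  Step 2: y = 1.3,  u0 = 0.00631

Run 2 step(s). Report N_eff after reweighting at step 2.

step 1: w=[0.0221, 0.0854, 0.4517, 0.4321, 0.0069, 0.0016, 0.0002, 0.0000, 0.0000, 0.0000]  mean=-0.5194  Neff=2.5089  idx=[0, 2, 2, 2, 2, 2, 3, 3, 3, 3]
step 2: w=[0.0000, 0.0883, 0.0883, 0.0883, 0.0883, 0.0883, 0.1397, 0.1397, 0.1397, 0.1397]  mean=-0.4009  Neff=8.5484  idx=[1, 2, 3, 4, 5, 6, 7, 7, 8, 9]

N_eff = 8.5484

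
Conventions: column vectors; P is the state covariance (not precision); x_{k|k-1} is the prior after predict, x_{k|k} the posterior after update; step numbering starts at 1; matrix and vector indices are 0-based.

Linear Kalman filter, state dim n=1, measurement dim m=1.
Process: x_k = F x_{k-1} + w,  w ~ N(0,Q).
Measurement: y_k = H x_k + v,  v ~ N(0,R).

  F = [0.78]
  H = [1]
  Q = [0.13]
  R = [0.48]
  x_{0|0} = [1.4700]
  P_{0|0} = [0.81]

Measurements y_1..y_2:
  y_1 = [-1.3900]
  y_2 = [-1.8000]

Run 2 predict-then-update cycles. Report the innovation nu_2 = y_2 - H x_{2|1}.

innov = [-1.5770]

step 1: x^-=[1.1466]  P^-=[0.6228]  S=[1.1028]  K=[0.5647]  nu=[-2.5366]  x^+=[-0.2859]  P^+=[0.2711]
step 2: x^-=[-0.2230]  P^-=[0.2949]  S=[0.7749]  K=[0.3806]  nu=[-1.5770]  x^+=[-0.8232]  P^+=[0.1827]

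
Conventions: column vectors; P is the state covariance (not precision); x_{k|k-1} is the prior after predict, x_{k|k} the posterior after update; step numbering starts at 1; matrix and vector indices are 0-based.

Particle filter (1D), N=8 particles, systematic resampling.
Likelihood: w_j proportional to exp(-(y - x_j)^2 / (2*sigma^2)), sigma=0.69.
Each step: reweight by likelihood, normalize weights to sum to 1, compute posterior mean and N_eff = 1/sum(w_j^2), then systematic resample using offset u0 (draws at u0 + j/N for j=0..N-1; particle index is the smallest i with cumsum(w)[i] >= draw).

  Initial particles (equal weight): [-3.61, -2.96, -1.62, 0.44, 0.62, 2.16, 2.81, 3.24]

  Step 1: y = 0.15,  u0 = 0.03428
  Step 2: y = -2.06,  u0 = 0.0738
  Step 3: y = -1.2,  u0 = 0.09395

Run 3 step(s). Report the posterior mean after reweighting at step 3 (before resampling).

step 1: w=[0.0000, 0.0000, 0.0212, 0.5199, 0.4504, 0.0082, 0.0003, 0.0000]  mean=0.4923  Neff=2.1111  idx=[3, 3, 3, 3, 3, 4, 4, 4]
step 2: w=[0.1632, 0.1632, 0.1632, 0.1632, 0.1632, 0.0613, 0.0613, 0.0613]  mean=0.4731  Neff=6.9217  idx=[0, 1, 1, 2, 3, 4, 5, 7]
step 3: w=[0.1420, 0.1420, 0.1420, 0.1420, 0.1420, 0.1420, 0.0739, 0.0739]  mean=0.4666  Neff=7.5772  idx=[0, 1, 2, 3, 4, 5, 5, 7]

post_mean = 0.4666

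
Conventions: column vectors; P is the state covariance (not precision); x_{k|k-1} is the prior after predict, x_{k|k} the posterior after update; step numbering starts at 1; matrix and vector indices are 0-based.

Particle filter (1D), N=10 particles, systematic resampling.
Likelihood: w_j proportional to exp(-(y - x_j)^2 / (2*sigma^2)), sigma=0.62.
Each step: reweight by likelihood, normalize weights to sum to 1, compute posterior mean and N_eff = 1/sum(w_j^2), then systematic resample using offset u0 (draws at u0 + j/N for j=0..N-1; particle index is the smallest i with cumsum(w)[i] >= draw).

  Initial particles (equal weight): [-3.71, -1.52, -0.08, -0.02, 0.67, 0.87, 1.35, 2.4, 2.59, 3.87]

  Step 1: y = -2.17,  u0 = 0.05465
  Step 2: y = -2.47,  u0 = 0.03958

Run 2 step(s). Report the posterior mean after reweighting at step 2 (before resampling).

post_mean = -1.6216

step 1: w=[0.0727, 0.9179, 0.0054, 0.0039, 0.0000, 0.0000, 0.0000, 0.0000, 0.0000, 0.0000]  mean=-1.6655  Neff=1.1794  idx=[0, 1, 1, 1, 1, 1, 1, 1, 1, 1]
step 2: w=[0.0464, 0.1060, 0.1060, 0.1060, 0.1060, 0.1060, 0.1060, 0.1060, 0.1060, 0.1060]  mean=-1.6216  Neff=9.6905  idx=[0, 1, 2, 3, 4, 5, 6, 7, 8, 9]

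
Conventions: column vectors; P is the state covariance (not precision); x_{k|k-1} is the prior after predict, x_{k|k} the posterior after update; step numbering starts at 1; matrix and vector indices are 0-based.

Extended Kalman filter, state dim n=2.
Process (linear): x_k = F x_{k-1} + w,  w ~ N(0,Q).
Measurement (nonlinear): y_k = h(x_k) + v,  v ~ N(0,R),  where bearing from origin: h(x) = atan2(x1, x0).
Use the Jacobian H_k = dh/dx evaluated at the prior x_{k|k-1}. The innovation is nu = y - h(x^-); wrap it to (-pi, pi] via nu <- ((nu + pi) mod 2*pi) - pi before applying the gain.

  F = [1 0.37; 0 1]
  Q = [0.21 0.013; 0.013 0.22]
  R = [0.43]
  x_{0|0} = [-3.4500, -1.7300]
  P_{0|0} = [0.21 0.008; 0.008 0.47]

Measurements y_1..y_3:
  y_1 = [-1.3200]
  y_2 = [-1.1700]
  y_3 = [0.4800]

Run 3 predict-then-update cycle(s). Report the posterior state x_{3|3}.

step 1: x^-=[-4.0901, -1.7300]  P^-=[0.4903 0.1949; 0.1949 0.6900]  H_jac=[0.0877 -0.2074]  S=[0.4564]  K=[0.0057; -0.2761]  nu=[1.4214]  x^+=[-4.0820, -2.1225]  P^+=[0.4902 0.1956; 0.1956 0.6552]
step 2: x^-=[-4.8674, -2.1225]  P^-=[0.9347 0.4510; 0.4510 0.8752]  H_jac=[0.0753 -0.1726]  S=[0.4497]  K=[-0.0167; -0.2605]  nu=[1.5604]  x^+=[-4.8934, -2.5289]  P^+=[0.9346 0.4491; 0.4491 0.8447]
step 3: x^-=[-5.8291, -2.5289]  P^-=[1.5925 0.7746; 0.7746 1.0647]  H_jac=[0.0626 -0.1444]  S=[0.4444]  K=[-0.0272; -0.2367]  nu=[-3.0709]  x^+=[-5.7456, -1.8020]  P^+=[1.5922 0.7718; 0.7718 1.0398]

x_post = [-5.7456, -1.8020]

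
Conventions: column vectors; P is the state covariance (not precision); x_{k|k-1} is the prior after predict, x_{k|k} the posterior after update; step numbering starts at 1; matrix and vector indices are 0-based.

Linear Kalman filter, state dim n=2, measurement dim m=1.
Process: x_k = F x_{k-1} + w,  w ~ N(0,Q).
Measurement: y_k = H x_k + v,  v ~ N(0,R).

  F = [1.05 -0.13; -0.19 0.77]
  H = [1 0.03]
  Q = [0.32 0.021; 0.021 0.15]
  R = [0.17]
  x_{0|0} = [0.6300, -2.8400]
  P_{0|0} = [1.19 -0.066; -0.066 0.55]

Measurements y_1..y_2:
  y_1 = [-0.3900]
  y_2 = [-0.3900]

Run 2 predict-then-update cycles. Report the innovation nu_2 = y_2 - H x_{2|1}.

innov = [-0.4021]

step 1: x^-=[1.0307, -2.3065]  P^-=[1.6593 -0.3265; -0.3265 0.5384]  S=[1.8102]  K=[0.9112; -0.1714]  nu=[-1.3515]  x^+=[-0.2008, -2.0748]  P^+=[0.1562 -0.0437; -0.0437 0.4852]
step 2: x^-=[0.0589, -1.5595]  P^-=[0.5124 -0.0951; -0.0951 0.4561]  S=[0.6771]  K=[0.7525; -0.1203]  nu=[-0.4021]  x^+=[-0.2437, -1.5111]  P^+=[0.1289 -0.0338; -0.0338 0.4463]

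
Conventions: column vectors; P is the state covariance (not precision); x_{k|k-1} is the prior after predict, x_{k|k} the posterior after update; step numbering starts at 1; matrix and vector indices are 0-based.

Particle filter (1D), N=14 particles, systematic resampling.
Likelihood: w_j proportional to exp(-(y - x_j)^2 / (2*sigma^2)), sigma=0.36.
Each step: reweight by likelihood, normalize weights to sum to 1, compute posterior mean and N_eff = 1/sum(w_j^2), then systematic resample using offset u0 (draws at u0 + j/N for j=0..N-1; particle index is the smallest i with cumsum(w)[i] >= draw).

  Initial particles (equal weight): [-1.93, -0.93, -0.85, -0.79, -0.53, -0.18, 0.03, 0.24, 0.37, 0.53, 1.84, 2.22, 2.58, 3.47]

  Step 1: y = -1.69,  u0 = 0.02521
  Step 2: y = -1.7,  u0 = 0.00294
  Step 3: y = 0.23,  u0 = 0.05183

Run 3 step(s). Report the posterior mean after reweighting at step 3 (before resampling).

step 1: w=[0.7821, 0.1052, 0.0642, 0.0429, 0.0054, 0.0001, 0.0000, 0.0000, 0.0000, 0.0000, 0.0000, 0.0000, 0.0000, 0.0000]  mean=-1.6987  Neff=1.5905  idx=[0, 0, 0, 0, 0, 0, 0, 0, 0, 0, 0, 1, 1, 3]
step 2: w=[0.0885, 0.0885, 0.0885, 0.0885, 0.0885, 0.0885, 0.0885, 0.0885, 0.0885, 0.0885, 0.0885, 0.0110, 0.0110, 0.0044]  mean=-1.9029  Neff=11.5714  idx=[0, 0, 1, 2, 3, 4, 4, 5, 6, 7, 8, 8, 9, 10]
step 3: w=[0.0714, 0.0714, 0.0714, 0.0714, 0.0714, 0.0714, 0.0714, 0.0714, 0.0714, 0.0714, 0.0714, 0.0714, 0.0714, 0.0714]  mean=-1.9300  Neff=14.0000  idx=[0, 1, 2, 3, 4, 5, 6, 7, 8, 9, 10, 11, 12, 13]

post_mean = -1.9300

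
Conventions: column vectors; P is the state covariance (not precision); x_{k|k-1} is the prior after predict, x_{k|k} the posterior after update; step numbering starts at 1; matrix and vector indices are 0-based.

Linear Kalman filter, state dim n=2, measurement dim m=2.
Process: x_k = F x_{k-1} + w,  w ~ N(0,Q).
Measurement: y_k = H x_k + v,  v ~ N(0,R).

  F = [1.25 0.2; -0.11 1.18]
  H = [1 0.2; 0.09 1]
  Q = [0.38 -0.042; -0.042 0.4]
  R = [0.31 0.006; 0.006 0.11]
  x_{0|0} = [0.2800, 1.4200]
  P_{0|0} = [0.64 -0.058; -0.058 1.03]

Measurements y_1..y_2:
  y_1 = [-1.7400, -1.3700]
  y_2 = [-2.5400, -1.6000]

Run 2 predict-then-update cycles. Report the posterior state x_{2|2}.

x_post = [-2.0868, -1.3747]

step 1: x^-=[0.6340, 1.6448]  P^-=[1.3922 0.0288; 0.0288 1.8570]  S=[1.7880 0.5320; 0.5320 1.9834]  K=[0.8245 -0.1435; -0.0599 0.9536]  nu=[-2.7030, -3.0719]  x^+=[-1.1540, -1.1226]  P^+=[0.2616 -0.0344; -0.0344 0.1076]
step 2: x^-=[-1.6670, -1.1978]  P^-=[0.7759 -0.1025; -0.1025 0.5620]  S=[1.0674 0.0839; 0.0839 0.6598]  K=[0.7188 -0.1409; -0.0571 0.8450]  nu=[-0.6334, -0.2522]  x^+=[-2.0868, -1.3747]  P^+=[0.2283 -0.0317; -0.0317 0.0955]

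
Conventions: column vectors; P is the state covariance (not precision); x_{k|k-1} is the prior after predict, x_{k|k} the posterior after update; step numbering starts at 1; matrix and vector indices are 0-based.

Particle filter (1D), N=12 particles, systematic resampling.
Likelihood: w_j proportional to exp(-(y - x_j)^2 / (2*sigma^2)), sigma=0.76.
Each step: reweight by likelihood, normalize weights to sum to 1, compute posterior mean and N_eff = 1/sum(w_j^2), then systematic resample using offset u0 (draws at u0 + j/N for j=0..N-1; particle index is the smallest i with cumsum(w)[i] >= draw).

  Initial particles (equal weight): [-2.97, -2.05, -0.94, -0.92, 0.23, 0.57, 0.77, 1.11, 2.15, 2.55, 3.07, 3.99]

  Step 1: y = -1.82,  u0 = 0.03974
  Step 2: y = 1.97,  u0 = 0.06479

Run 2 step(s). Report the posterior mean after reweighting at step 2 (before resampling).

step 1: w=[0.1373, 0.4121, 0.2207, 0.2140, 0.0113, 0.0031, 0.0013, 0.0003, 0.0000, 0.0000, 0.0000, 0.0000]  mean=-1.6512  Neff=3.5300  idx=[0, 0, 1, 1, 1, 1, 1, 2, 2, 3, 3, 3]
step 2: w=[0.0000, 0.0000, 0.0002, 0.0002, 0.0002, 0.0002, 0.0002, 0.1879, 0.1879, 0.2077, 0.2077, 0.2077]  mean=-0.9289  Neff=5.0002  idx=[7, 7, 8, 8, 9, 9, 9, 10, 10, 11, 11, 11]

post_mean = -0.9289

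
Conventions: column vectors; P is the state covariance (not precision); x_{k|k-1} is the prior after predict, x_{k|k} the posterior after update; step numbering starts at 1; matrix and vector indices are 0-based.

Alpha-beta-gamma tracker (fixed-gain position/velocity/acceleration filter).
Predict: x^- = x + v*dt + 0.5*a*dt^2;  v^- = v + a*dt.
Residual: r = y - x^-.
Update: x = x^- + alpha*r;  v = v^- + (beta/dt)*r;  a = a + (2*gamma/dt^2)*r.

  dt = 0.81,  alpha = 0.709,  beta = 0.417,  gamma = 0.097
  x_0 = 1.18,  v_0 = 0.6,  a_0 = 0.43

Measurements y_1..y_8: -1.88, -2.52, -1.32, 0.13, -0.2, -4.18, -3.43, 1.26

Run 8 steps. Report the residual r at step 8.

resid = 5.9953

step 1: x_pred=1.8071  r=-3.6871  x^+=-0.8071  v^+=-0.9499  a^+=-0.6602
step 2: x_pred=-1.7930  r=-0.7270  x^+=-2.3085  v^+=-1.8589  a^+=-0.8752
step 3: x_pred=-4.1012  r=2.7812  x^+=-2.1293  v^+=-1.1359  a^+=-0.0528
step 4: x_pred=-3.0668  r=3.1968  x^+=-0.8003  v^+=0.4670  a^+=0.8925
step 5: x_pred=-0.1292  r=-0.0708  x^+=-0.1794  v^+=1.1535  a^+=0.8715
step 6: x_pred=1.0408  r=-5.2208  x^+=-2.6607  v^+=-0.8284  a^+=-0.6722
step 7: x_pred=-3.5522  r=0.1222  x^+=-3.4656  v^+=-1.3099  a^+=-0.6361
step 8: x_pred=-4.7353  r=5.9953  x^+=-0.4846  v^+=1.2613  a^+=1.1366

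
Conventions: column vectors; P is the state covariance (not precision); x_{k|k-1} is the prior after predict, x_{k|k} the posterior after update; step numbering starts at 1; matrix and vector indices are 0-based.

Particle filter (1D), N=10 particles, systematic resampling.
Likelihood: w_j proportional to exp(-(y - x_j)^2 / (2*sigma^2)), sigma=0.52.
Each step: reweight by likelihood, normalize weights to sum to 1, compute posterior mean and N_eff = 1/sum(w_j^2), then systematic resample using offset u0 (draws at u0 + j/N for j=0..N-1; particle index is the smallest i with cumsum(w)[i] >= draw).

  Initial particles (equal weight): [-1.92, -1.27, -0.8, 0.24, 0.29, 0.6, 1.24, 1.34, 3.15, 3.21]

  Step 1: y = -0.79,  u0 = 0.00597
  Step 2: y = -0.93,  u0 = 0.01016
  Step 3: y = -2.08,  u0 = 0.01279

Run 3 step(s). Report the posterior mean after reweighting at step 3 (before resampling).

post_mean = -1.4965

step 1: w=[0.0464, 0.3214, 0.4920, 0.0692, 0.0569, 0.0138, 0.0002, 0.0001, 0.0000, 0.0000]  mean=-0.8489  Neff=2.8117  idx=[0, 1, 1, 1, 2, 2, 2, 2, 2, 3]
step 2: w=[0.0217, 0.1075, 0.1075, 0.1075, 0.1290, 0.1290, 0.1290, 0.1290, 0.1290, 0.0106]  mean=-0.9649  Neff=8.4387  idx=[0, 1, 2, 3, 4, 5, 6, 6, 7, 8]
step 3: w=[0.4466, 0.1392, 0.1392, 0.1392, 0.0226, 0.0226, 0.0226, 0.0226, 0.0226, 0.0226]  mean=-1.4965  Neff=3.8363  idx=[0, 0, 0, 0, 0, 1, 2, 2, 3, 6]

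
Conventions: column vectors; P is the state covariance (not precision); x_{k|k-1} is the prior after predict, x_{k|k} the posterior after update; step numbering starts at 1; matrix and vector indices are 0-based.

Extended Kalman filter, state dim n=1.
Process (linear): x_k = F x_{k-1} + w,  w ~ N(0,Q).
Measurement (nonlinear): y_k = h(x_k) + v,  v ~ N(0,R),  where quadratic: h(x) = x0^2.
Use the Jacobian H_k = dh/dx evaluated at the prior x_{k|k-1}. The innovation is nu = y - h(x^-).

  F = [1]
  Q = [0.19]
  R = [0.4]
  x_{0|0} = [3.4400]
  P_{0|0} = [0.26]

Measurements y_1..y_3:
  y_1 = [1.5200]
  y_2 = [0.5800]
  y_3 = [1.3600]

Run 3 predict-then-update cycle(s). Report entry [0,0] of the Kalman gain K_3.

step 1: x^-=[3.4400]  P^-=[0.4500]  H_jac=[6.8800]  S=[21.7005]  K=[0.1427]  nu=[-10.3136]  x^+=[1.9686]  P^+=[0.0083]
step 2: x^-=[1.9686]  P^-=[0.1983]  H_jac=[3.9371]  S=[3.4738]  K=[0.2247]  nu=[-3.2952]  x^+=[1.2280]  P^+=[0.0228]
step 3: x^-=[1.2280]  P^-=[0.2128]  H_jac=[2.4559]  S=[1.6837]  K=[0.3104]  nu=[-0.1479]  x^+=[1.1821]  P^+=[0.0506]

K[0,0] = 0.3104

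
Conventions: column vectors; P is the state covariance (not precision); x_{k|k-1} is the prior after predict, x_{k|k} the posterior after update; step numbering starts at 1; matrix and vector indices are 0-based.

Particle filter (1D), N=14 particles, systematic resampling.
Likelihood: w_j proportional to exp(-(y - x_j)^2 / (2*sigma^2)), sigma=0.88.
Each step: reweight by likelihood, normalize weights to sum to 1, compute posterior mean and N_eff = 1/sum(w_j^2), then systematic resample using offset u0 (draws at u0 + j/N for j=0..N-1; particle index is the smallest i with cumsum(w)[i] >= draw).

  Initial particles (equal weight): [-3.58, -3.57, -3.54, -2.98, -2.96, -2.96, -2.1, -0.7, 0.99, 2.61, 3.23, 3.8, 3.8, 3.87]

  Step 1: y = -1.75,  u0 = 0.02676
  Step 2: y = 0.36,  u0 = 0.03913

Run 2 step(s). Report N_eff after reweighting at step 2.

N_eff = 2.4445

step 1: w=[0.0392, 0.0401, 0.0430, 0.1283, 0.1324, 0.1324, 0.3148, 0.1672, 0.0027, 0.0000, 0.0000, 0.0000, 0.0000, 0.0000]  mean=-2.3772  Neff=5.4488  idx=[0, 2, 3, 3, 4, 5, 5, 6, 6, 6, 6, 6, 7, 7]
step 2: w=[0.0000, 0.0001, 0.0007, 0.0007, 0.0008, 0.0008, 0.0008, 0.0187, 0.0187, 0.0187, 0.0187, 0.0187, 0.4513, 0.4513]  mean=-0.8397  Neff=2.4445  idx=[8, 12, 12, 12, 12, 12, 12, 12, 13, 13, 13, 13, 13, 13]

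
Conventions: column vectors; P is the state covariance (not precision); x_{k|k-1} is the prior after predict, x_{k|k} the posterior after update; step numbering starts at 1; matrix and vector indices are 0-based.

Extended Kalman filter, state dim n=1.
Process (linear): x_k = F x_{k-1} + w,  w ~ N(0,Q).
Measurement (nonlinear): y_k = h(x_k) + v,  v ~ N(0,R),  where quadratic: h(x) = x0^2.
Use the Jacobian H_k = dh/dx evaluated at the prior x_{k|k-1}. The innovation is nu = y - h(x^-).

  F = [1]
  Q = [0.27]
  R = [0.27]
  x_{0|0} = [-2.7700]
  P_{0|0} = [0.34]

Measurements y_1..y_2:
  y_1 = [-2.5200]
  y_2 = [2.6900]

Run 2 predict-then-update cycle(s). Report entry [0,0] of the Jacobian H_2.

step 1: x^-=[-2.7700]  P^-=[0.6100]  H_jac=[-5.5400]  S=[18.9919]  K=[-0.1779]  nu=[-10.1929]  x^+=[-0.9563]  P^+=[0.0087]
step 2: x^-=[-0.9563]  P^-=[0.2787]  H_jac=[-1.9126]  S=[1.2894]  K=[-0.4134]  nu=[1.7755]  x^+=[-1.6902]  P^+=[0.0584]

H_jac[0,0] = -1.9126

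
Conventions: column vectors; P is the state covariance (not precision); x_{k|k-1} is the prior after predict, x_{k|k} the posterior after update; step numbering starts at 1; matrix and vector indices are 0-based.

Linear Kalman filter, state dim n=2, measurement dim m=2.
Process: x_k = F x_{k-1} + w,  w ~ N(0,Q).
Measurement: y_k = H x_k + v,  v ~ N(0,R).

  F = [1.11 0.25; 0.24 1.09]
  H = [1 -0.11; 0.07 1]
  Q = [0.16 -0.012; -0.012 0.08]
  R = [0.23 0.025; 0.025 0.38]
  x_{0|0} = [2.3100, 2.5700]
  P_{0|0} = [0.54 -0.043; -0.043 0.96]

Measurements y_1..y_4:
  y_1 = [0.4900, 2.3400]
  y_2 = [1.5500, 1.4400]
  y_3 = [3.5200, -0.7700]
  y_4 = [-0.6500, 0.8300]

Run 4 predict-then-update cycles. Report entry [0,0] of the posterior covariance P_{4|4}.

P_post[0,0] = 0.1443

step 1: x^-=[3.2066, 3.3557]  P^-=[0.8615 0.3389; 0.3389 1.2292]  S=[1.0318 0.2863; 0.2863 1.6608]  K=[0.7689 0.1078; -0.0126 0.7565]  nu=[-2.3475, -1.2402]  x^+=[1.2680, 2.4470]  P^+=[0.1847 0.0472; 0.0472 0.2839]
step 2: x^-=[2.0192, 2.9716]  P^-=[0.4316 0.1746; 0.1746 0.4526]  S=[0.6286 0.1786; 0.1786 0.8592]  K=[0.6252 0.1083; 0.0475 0.5311]  nu=[-0.1424, -1.6729]  x^+=[1.7490, 2.0762]  P^+=[0.1516 0.0462; 0.0462 0.1998]
step 3: x^-=[2.4604, 2.6828]  P^-=[0.3849 0.1415; 0.1415 0.3503]  S=[0.5880 0.1538; 0.1538 0.7520]  K=[0.6017 0.1009; 0.0526 0.4682]  nu=[1.3547, -3.6251]  x^+=[2.9098, 1.0568]  P^+=[0.1457 0.0432; 0.0432 0.1762]
step 4: x^-=[3.4940, 1.8503]  P^-=[0.3745 0.1297; 0.1297 0.3203]  S=[0.5798 0.1446; 0.1446 0.7203]  K=[0.5972 0.0965; 0.0514 0.4470]  nu=[-3.9405, -1.2648]  x^+=[1.0189, 1.0825]  P^+=[0.1443 0.0415; 0.0415 0.1682]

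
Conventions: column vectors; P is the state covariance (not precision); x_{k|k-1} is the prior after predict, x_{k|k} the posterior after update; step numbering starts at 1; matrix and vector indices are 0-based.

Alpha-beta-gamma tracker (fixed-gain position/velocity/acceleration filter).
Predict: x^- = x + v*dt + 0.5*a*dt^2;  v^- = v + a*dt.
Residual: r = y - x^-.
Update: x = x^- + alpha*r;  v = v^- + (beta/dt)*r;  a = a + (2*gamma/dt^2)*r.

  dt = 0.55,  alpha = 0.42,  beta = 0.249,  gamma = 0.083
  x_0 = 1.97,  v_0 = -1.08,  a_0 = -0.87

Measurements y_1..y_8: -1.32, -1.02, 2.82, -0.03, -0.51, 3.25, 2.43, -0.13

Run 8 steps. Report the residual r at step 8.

step 1: x_pred=1.2444  r=-2.5644  x^+=0.1674  v^+=-2.7195  a^+=-2.2772
step 2: x_pred=-1.6728  r=0.6528  x^+=-1.3986  v^+=-3.6764  a^+=-1.9190
step 3: x_pred=-3.7109  r=6.5309  x^+=-0.9679  v^+=-1.7752  a^+=1.6649
step 4: x_pred=-1.6925  r=1.6625  x^+=-0.9942  v^+=-0.1069  a^+=2.5772
step 5: x_pred=-0.6632  r=0.1532  x^+=-0.5989  v^+=1.3799  a^+=2.6612
step 6: x_pred=0.5626  r=2.6874  x^+=1.6913  v^+=4.0603  a^+=4.1360
step 7: x_pred=4.5500  r=-2.1200  x^+=3.6596  v^+=5.3753  a^+=2.9726
step 8: x_pred=7.0656  r=-7.1956  x^+=4.0435  v^+=3.7525  a^+=-0.9761

resid = -7.1956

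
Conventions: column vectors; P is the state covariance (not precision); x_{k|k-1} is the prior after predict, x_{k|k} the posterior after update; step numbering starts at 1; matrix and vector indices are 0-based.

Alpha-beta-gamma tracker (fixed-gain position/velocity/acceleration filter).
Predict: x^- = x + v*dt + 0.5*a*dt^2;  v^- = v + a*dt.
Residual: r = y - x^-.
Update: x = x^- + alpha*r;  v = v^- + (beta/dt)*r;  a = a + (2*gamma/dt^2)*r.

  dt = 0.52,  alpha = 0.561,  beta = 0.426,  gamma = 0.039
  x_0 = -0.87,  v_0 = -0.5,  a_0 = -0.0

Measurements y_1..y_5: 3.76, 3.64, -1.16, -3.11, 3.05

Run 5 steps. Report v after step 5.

v_post = -0.2534

step 1: x_pred=-1.1300  r=4.8900  x^+=1.6133  v^+=3.5060  a^+=1.4106
step 2: x_pred=3.6271  r=0.0129  x^+=3.6344  v^+=4.2501  a^+=1.4143
step 3: x_pred=6.0356  r=-7.1956  x^+=1.9989  v^+=-0.9094  a^+=-0.6614
step 4: x_pred=1.4366  r=-4.5466  x^+=-1.1140  v^+=-4.9780  a^+=-1.9729
step 5: x_pred=-3.9693  r=7.0193  x^+=-0.0315  v^+=-0.2534  a^+=0.0519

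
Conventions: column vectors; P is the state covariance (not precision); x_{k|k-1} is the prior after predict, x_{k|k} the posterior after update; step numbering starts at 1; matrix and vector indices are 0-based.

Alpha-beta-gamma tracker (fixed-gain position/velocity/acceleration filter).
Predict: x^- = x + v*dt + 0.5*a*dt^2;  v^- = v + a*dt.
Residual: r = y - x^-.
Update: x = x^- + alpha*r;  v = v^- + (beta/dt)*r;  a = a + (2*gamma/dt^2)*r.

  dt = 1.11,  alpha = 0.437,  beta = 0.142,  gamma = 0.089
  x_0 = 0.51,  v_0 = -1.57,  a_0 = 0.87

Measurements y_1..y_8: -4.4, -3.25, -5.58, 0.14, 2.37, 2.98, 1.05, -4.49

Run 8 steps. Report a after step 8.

a_post = -1.4957

step 1: x_pred=-0.6967  r=-3.7033  x^+=-2.3151  v^+=-1.0781  a^+=0.3350
step 2: x_pred=-3.3053  r=0.0553  x^+=-3.2811  v^+=-0.6991  a^+=0.3430
step 3: x_pred=-3.8459  r=-1.7341  x^+=-4.6037  v^+=-0.5403  a^+=0.0925
step 4: x_pred=-5.1464  r=5.2864  x^+=-2.8363  v^+=0.2387  a^+=0.8562
step 5: x_pred=-2.0439  r=4.4139  x^+=-0.1150  v^+=1.7537  a^+=1.4939
step 6: x_pred=2.7519  r=0.2281  x^+=2.8516  v^+=3.4410  a^+=1.5268
step 7: x_pred=7.6117  r=-6.5617  x^+=4.7442  v^+=4.2964  a^+=0.5789
step 8: x_pred=9.8698  r=-14.3598  x^+=3.5946  v^+=3.1019  a^+=-1.4957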